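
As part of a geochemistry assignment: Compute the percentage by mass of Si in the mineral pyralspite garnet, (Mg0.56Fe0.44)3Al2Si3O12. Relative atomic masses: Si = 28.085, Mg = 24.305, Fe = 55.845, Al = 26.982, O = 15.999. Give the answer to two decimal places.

Formula mass = 1.68×24.305 + 1.32×55.845 + 2×26.982 + 3×28.085 + 12×15.999 = 444.755 g/mol, of which 84.255 g is Si.
So Si makes up 84.255/444.755 = 0.1894 of the mass, i.e. 18.94%.

18.94 mass %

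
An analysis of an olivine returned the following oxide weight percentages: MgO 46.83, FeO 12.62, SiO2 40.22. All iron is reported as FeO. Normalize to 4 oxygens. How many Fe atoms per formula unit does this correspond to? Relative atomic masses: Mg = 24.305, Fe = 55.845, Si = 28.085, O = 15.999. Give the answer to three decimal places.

0.263 Fe apfu

MgO: 46.83/40.304 = 1.16192 mol → 1.16192 mol Mg, 1.16192 mol O.
FeO: 12.62/71.844 = 0.17566 mol → 0.17566 mol Fe, 0.17566 mol O.
SiO2: 40.22/60.083 = 0.66941 mol → 0.66941 mol Si, 1.33882 mol O.
Total oxygen = 2.67640 mol. Normalization factor = 4/2.67640 = 1.49454.
Fe per 4 O = 0.17566 × 1.49454 = 0.263.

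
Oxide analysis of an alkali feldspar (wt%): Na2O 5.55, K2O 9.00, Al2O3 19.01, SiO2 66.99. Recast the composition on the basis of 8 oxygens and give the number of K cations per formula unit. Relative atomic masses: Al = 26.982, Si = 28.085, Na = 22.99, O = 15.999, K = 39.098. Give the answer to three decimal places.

0.514 K apfu

5.55 wt% Na2O ÷ 61.979 g/mol = 0.08955 mol, giving 0.17910 Na and 0.08955 O.
9.00 wt% K2O ÷ 94.195 g/mol = 0.09555 mol, giving 0.19110 K and 0.09555 O.
19.01 wt% Al2O3 ÷ 101.961 g/mol = 0.18644 mol, giving 0.37288 Al and 0.55932 O.
66.99 wt% SiO2 ÷ 60.083 g/mol = 1.11496 mol, giving 1.11496 Si and 2.22992 O.
Oxygen sums to 2.97434; scaling by 8/2.97434 = 2.68967 puts the formula on 8 O.
K: 0.19110 × 2.68967 = 0.514 atoms per formula unit.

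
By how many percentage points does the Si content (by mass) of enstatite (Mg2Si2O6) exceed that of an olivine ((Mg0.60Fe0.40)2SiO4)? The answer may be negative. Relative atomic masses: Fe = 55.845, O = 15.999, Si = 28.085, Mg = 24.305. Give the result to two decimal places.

11.05 percentage points

First mineral: 56.170 g Si in 200.774 g formula = 27.98 wt% Si.
Second mineral: 28.085 g Si in 165.923 g formula = 16.93 wt% Si.
27.98% − 16.93% gives a difference of 11.05 percentage points.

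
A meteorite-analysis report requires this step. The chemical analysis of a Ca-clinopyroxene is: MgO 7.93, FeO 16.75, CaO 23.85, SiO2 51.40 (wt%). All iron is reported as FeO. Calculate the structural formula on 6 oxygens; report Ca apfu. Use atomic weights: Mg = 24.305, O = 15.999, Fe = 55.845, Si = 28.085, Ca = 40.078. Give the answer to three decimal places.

0.994 Ca apfu

7.93 wt% MgO ÷ 40.304 g/mol = 0.19675 mol, giving 0.19675 Mg and 0.19675 O.
16.75 wt% FeO ÷ 71.844 g/mol = 0.23314 mol, giving 0.23314 Fe and 0.23314 O.
23.85 wt% CaO ÷ 56.077 g/mol = 0.42531 mol, giving 0.42531 Ca and 0.42531 O.
51.40 wt% SiO2 ÷ 60.083 g/mol = 0.85548 mol, giving 0.85548 Si and 1.71096 O.
Oxygen sums to 2.56616; scaling by 6/2.56616 = 2.33812 puts the formula on 6 O.
Ca: 0.42531 × 2.33812 = 0.994 atoms per formula unit.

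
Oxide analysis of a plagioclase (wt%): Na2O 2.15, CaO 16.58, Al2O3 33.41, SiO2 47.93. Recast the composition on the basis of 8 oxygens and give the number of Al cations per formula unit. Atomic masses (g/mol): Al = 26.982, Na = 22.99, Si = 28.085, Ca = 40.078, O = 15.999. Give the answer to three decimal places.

1.802 Al apfu

Na2O: 2.15/61.979 = 0.03469 mol → 0.06938 mol Na, 0.03469 mol O.
CaO: 16.58/56.077 = 0.29566 mol → 0.29566 mol Ca, 0.29566 mol O.
Al2O3: 33.41/101.961 = 0.32767 mol → 0.65534 mol Al, 0.98301 mol O.
SiO2: 47.93/60.083 = 0.79773 mol → 0.79773 mol Si, 1.59546 mol O.
Total oxygen = 2.90882 mol. Normalization factor = 8/2.90882 = 2.75026.
Al per 8 O = 0.65534 × 2.75026 = 1.802.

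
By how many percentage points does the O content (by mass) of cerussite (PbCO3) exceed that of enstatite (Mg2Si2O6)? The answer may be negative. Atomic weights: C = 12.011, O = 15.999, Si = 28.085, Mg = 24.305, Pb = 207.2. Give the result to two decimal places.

First mineral: 47.997 g O in 267.208 g formula = 17.96 wt% O.
Second mineral: 95.994 g O in 200.774 g formula = 47.81 wt% O.
17.96% − 47.81% gives a difference of -29.85 percentage points.

-29.85 percentage points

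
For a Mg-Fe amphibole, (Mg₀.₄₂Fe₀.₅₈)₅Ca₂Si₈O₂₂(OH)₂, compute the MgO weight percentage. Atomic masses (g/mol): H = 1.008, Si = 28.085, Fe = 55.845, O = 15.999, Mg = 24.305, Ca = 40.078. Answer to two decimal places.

Molar mass of (Mg₀.₄₂Fe₀.₅₈)₅Ca₂Si₈O₂₂(OH)₂ = 2.10·24.305 + 2.90·55.845 + 2·40.078 + 8·28.085 + 24·15.999 + 2·1.008 = 903.819 g/mol.
Each formula unit contains 2.10 Mg, equivalent to 2.10/1 = 2.1000 mol MgO.
M(MgO) = 1×24.305 + 1×15.999 = 40.304 g/mol.
Mass of MgO per formula unit = 2.1000 × 40.304 = 84.638 g.
MgO wt% = 84.638 / 903.819 × 100 = 9.36%.

9.36 wt%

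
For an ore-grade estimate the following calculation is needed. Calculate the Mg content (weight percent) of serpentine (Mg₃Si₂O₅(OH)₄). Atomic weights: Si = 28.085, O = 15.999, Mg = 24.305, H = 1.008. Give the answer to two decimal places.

M(Mg₃Si₂O₅(OH)₄) = 277.108 g/mol.
Mg contributes 3 × 24.305 = 72.915 g per mole.
72.915/277.108 = 0.2631 → 26.31%.

26.31 weight percent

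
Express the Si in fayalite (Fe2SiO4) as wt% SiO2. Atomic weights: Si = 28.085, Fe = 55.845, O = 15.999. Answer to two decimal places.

M(Fe2SiO4) = 203.771 g/mol; M(SiO2) = 60.083 g/mol.
Moles SiO2 per formula unit = 1 Si ÷ 1 = 1.0000.
SiO2 fraction = (1.0000 × 60.083) / 203.771 = 60.083/203.771 = 0.2949.

29.49 wt%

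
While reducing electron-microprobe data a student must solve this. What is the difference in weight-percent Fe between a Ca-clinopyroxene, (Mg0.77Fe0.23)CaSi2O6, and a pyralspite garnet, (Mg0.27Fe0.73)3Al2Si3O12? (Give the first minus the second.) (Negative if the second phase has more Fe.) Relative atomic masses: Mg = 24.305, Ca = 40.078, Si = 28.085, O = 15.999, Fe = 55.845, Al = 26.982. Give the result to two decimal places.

M((Mg0.77Fe0.23)CaSi2O6) = 223.801 g/mol, so wt% Fe = 12.844/223.801 × 100 = 5.74%.
M((Mg0.27Fe0.73)3Al2Si3O12) = 472.195 g/mol, so wt% Fe = 122.301/472.195 × 100 = 25.90%.
5.74 − 25.90 = -20.16 pp.

-20.16 percentage points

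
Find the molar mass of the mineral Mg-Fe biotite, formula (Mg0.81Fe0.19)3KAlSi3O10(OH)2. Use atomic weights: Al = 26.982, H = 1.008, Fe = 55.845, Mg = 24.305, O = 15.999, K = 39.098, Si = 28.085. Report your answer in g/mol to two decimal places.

435.23 g/mol

M = 2.43·24.305 + 0.57·55.845 + 1·39.098 + 1·26.982 + 3·28.085 + 12·15.999 + 2·1.008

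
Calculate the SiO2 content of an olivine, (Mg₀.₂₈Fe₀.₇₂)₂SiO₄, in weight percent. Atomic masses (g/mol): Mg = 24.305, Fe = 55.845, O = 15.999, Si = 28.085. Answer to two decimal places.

32.28 wt%

M((Mg₀.₂₈Fe₀.₇₂)₂SiO₄) = 186.109 g/mol; M(SiO2) = 60.083 g/mol.
Moles SiO2 per formula unit = 1 Si ÷ 1 = 1.0000.
SiO2 fraction = (1.0000 × 60.083) / 186.109 = 60.083/186.109 = 0.3228.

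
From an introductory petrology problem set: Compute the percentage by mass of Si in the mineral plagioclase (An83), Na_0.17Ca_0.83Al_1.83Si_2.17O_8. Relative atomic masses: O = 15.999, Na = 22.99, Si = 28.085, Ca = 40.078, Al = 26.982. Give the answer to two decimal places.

Formula mass = 0.17×22.99 + 0.83×40.078 + 1.83×26.982 + 2.17×28.085 + 8×15.999 = 275.487 g/mol, of which 60.944 g is Si.
So Si makes up 60.944/275.487 = 0.2212 of the mass, i.e. 22.12%.

22.12 wt%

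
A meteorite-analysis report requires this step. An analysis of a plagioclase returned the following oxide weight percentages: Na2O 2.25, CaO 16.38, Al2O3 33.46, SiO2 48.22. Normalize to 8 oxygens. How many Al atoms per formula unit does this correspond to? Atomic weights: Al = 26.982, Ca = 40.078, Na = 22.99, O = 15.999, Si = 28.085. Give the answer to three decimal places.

1.799 Al apfu

Na2O: 2.25/61.979 = 0.03630 mol → 0.07260 mol Na, 0.03630 mol O.
CaO: 16.38/56.077 = 0.29210 mol → 0.29210 mol Ca, 0.29210 mol O.
Al2O3: 33.46/101.961 = 0.32816 mol → 0.65632 mol Al, 0.98448 mol O.
SiO2: 48.22/60.083 = 0.80256 mol → 0.80256 mol Si, 1.60512 mol O.
Total oxygen = 2.91800 mol. Normalization factor = 8/2.91800 = 2.74160.
Al per 8 O = 0.65632 × 2.74160 = 1.799.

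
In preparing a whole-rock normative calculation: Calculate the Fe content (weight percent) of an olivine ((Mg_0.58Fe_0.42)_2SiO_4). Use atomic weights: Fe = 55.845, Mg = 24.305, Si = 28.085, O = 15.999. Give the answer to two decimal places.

28.06 weight percent

Molar mass of (Mg_0.58Fe_0.42)_2SiO_4: 1.16·24.305 + 0.84·55.845 + 1·28.085 + 4·15.999 = 167.185 g/mol.
Mass of Fe per formula unit: 0.84 × 55.845 = 46.910 g.
Weight fraction Fe = 46.910 / 167.185 = 0.2806.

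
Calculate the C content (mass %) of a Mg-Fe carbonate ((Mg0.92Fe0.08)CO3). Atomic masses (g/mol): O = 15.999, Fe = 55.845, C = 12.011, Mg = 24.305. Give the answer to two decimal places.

13.83 mass %

Formula mass = 0.92·24.305 + 0.08·55.845 + 1·12.011 + 3·15.999 = 86.836 g/mol, of which 12.011 g is C.
So C makes up 12.011/86.836 = 0.1383 of the mass, i.e. 13.83%.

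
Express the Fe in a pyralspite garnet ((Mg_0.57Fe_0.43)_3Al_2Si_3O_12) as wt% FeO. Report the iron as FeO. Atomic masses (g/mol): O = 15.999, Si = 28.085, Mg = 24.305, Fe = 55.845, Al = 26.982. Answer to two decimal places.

20.88 wt%

Formula mass = 443.809 g/mol.
1.29 Fe → 1.2900 mol FeO per formula unit; M(FeO) = 71.844, so FeO mass = 92.679 g.
92.679/443.809 × 100 = 20.88 wt%.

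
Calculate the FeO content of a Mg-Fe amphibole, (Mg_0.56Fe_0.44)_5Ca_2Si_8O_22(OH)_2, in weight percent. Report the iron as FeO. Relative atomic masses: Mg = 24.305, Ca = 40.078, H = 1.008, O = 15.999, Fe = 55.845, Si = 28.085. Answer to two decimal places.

Formula mass = 881.741 g/mol.
2.20 Fe → 2.2000 mol FeO per formula unit; M(FeO) = 71.844, so FeO mass = 158.057 g.
158.057/881.741 × 100 = 17.93 wt%.

17.93 wt%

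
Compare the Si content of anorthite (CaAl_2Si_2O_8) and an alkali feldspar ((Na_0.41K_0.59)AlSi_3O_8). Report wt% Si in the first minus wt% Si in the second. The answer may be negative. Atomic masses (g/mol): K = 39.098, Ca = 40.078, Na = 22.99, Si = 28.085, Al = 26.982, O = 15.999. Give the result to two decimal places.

M(CaAl_2Si_2O_8) = 278.204 g/mol, so wt% Si = 56.170/278.204 × 100 = 20.19%.
M((Na_0.41K_0.59)AlSi_3O_8) = 271.723 g/mol, so wt% Si = 84.255/271.723 × 100 = 31.01%.
20.19 − 31.01 = -10.82 pp.

-10.82 percentage points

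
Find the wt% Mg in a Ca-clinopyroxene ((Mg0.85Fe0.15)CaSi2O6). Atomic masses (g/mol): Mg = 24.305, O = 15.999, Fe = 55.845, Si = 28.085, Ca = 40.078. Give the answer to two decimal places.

Formula mass = 0.85·24.305 + 0.15·55.845 + 1·40.078 + 2·28.085 + 6·15.999 = 221.278 g/mol, of which 20.659 g is Mg.
So Mg makes up 20.659/221.278 = 0.0934 of the mass, i.e. 9.34%.

9.34 wt%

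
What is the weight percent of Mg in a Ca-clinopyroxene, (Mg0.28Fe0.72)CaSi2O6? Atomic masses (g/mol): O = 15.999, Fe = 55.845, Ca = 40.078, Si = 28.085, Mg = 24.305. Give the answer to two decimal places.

2.84 weight percent

M((Mg0.28Fe0.72)CaSi2O6) = 239.256 g/mol.
Mg contributes 0.28 × 24.305 = 6.805 g per mole.
6.805/239.256 = 0.0284 → 2.84%.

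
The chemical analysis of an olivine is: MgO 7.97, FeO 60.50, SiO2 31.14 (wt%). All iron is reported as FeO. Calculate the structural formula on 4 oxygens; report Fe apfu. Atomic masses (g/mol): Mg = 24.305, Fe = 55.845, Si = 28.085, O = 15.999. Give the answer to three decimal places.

1.622 Fe apfu

MgO: 7.97/40.304 = 0.19775 mol → 0.19775 mol Mg, 0.19775 mol O.
FeO: 60.50/71.844 = 0.84210 mol → 0.84210 mol Fe, 0.84210 mol O.
SiO2: 31.14/60.083 = 0.51828 mol → 0.51828 mol Si, 1.03656 mol O.
Total oxygen = 2.07641 mol. Normalization factor = 4/2.07641 = 1.92640.
Fe per 4 O = 0.84210 × 1.92640 = 1.622.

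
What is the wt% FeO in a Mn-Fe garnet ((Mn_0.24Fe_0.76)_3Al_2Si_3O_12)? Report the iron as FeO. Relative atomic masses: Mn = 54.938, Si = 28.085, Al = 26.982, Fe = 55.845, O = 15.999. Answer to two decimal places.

Formula mass = 497.089 g/mol.
2.28 Fe → 2.2800 mol FeO per formula unit; M(FeO) = 71.844, so FeO mass = 163.804 g.
163.804/497.089 × 100 = 32.95 wt%.

32.95 wt%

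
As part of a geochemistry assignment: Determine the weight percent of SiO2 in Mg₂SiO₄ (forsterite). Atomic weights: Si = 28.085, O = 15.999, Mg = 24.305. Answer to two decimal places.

M(Mg₂SiO₄) = 140.691 g/mol; M(SiO2) = 60.083 g/mol.
Moles SiO2 per formula unit = 1 Si ÷ 1 = 1.0000.
SiO2 fraction = (1.0000 × 60.083) / 140.691 = 60.083/140.691 = 0.4271.

42.71 wt%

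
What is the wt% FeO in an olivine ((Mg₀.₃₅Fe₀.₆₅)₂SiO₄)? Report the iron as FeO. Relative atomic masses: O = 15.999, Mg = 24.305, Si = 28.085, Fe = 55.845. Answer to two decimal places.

M((Mg₀.₃₅Fe₀.₆₅)₂SiO₄) = 181.693 g/mol; M(FeO) = 71.844 g/mol.
Moles FeO per formula unit = 1.30 Fe ÷ 1 = 1.3000.
FeO fraction = (1.3000 × 71.844) / 181.693 = 93.397/181.693 = 0.5140.

51.40 wt%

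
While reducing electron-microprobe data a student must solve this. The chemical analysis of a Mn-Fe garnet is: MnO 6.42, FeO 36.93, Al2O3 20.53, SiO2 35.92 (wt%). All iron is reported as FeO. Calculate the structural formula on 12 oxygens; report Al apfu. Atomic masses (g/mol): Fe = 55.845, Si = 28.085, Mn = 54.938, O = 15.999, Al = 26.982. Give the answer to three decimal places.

MnO (M=70.937): mol = 0.09050; Mn = 0.09050, O = 0.09050.
FeO (M=71.844): mol = 0.51403; Fe = 0.51403, O = 0.51403.
Al2O3 (M=101.961): mol = 0.20135; Al = 0.40270, O = 0.60405.
SiO2 (M=60.083): mol = 0.59784; Si = 0.59784, O = 1.19568.
ΣO = 2.40426; factor = 12/ΣO = 4.99114.
Al apfu = 0.40270 × 4.99114 = 2.010.

2.010 Al apfu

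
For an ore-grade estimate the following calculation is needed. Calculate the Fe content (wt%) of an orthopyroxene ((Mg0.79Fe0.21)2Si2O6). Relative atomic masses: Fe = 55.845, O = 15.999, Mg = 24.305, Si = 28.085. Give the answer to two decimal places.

10.96 wt%

Molar mass of (Mg0.79Fe0.21)2Si2O6: 1.58*24.305 + 0.42*55.845 + 2*28.085 + 6*15.999 = 214.021 g/mol.
Mass of Fe per formula unit: 0.42 × 55.845 = 23.455 g.
Weight fraction Fe = 23.455 / 214.021 = 0.1096.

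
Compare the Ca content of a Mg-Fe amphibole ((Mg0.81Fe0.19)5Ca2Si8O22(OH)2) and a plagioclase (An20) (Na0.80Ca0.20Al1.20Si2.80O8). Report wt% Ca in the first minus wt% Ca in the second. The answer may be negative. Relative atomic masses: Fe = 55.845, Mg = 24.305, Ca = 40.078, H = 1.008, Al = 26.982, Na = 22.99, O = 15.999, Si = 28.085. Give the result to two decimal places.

First mineral: 80.156 g Ca in 842.316 g formula = 9.52 wt% Ca.
Second mineral: 8.016 g Ca in 265.416 g formula = 3.02 wt% Ca.
9.52% − 3.02% gives a difference of 6.50 percentage points.

6.50 percentage points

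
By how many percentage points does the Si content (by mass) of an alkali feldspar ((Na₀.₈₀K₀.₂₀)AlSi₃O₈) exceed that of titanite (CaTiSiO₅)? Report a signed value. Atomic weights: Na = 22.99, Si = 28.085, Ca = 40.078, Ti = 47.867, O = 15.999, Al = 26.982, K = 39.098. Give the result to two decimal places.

M((Na₀.₈₀K₀.₂₀)AlSi₃O₈) = 265.441 g/mol, so wt% Si = 84.255/265.441 × 100 = 31.74%.
M(CaTiSiO₅) = 196.025 g/mol, so wt% Si = 28.085/196.025 × 100 = 14.33%.
31.74 − 14.33 = 17.41 pp.

17.41 percentage points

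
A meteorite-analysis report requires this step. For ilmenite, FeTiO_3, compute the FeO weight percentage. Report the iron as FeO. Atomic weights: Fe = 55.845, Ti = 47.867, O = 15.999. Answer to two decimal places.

47.36 wt%

Formula mass = 151.709 g/mol.
1 Fe → 1.0000 mol FeO per formula unit; M(FeO) = 71.844, so FeO mass = 71.844 g.
71.844/151.709 × 100 = 47.36 wt%.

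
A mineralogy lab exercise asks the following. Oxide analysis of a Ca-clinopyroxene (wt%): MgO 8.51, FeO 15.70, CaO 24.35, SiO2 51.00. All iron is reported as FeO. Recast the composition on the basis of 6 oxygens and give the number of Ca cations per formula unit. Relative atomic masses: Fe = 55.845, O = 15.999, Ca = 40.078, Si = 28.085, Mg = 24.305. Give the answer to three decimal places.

1.017 Ca apfu

MgO (M=40.304): mol = 0.21115; Mg = 0.21115, O = 0.21115.
FeO (M=71.844): mol = 0.21853; Fe = 0.21853, O = 0.21853.
CaO (M=56.077): mol = 0.43422; Ca = 0.43422, O = 0.43422.
SiO2 (M=60.083): mol = 0.84883; Si = 0.84883, O = 1.69766.
ΣO = 2.56156; factor = 6/ΣO = 2.34232.
Ca apfu = 0.43422 × 2.34232 = 1.017.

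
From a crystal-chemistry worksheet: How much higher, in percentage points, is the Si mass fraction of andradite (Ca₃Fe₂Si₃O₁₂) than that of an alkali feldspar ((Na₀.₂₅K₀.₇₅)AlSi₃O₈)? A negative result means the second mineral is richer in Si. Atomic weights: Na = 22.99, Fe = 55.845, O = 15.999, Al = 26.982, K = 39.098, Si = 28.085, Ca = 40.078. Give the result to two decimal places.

Si in Ca₃Fe₂Si₃O₁₂: molar mass 508.167 g/mol; 3×28.085 = 84.255 g → 16.58 wt%.
Si in (Na₀.₂₅K₀.₇₅)AlSi₃O₈: molar mass 274.300 g/mol; 3×28.085 = 84.255 g → 30.72 wt%.
Difference = 16.58 − 30.72 = -14.14 percentage points.

-14.14 percentage points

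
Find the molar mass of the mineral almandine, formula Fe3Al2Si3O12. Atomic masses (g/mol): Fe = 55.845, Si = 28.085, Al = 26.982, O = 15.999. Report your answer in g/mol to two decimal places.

497.74 g/mol

Fe: 3 × 55.845 = 167.5350
Al: 2 × 26.982 = 53.9640
Si: 3 × 28.085 = 84.2550
O: 12 × 15.999 = 191.9880
Summing the contributions gives the formula mass.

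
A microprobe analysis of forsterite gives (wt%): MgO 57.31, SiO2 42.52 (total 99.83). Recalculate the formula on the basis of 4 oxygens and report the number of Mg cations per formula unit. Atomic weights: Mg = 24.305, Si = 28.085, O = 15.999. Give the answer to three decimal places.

2.005 Mg apfu

MgO: 57.31/40.304 = 1.42194 mol → 1.42194 mol Mg, 1.42194 mol O.
SiO2: 42.52/60.083 = 0.70769 mol → 0.70769 mol Si, 1.41538 mol O.
Total oxygen = 2.83732 mol. Normalization factor = 4/2.83732 = 1.40978.
Mg per 4 O = 1.42194 × 1.40978 = 2.005.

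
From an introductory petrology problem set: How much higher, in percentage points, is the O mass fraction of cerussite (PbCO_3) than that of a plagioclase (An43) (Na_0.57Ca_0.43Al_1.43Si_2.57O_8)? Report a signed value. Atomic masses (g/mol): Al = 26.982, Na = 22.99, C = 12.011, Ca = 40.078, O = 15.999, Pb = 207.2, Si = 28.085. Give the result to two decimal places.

M(PbCO_3) = 267.208 g/mol, so wt% O = 47.997/267.208 × 100 = 17.96%.
M(Na_0.57Ca_0.43Al_1.43Si_2.57O_8) = 269.093 g/mol, so wt% O = 127.992/269.093 × 100 = 47.56%.
17.96 − 47.56 = -29.60 pp.

-29.60 percentage points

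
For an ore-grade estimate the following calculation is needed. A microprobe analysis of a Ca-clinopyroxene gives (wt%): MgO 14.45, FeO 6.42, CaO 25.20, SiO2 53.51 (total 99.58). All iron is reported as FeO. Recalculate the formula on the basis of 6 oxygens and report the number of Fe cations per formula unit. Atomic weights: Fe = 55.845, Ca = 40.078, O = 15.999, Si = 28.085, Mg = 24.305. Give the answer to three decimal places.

0.200 Fe apfu

MgO (M=40.304): mol = 0.35853; Mg = 0.35853, O = 0.35853.
FeO (M=71.844): mol = 0.08936; Fe = 0.08936, O = 0.08936.
CaO (M=56.077): mol = 0.44938; Ca = 0.44938, O = 0.44938.
SiO2 (M=60.083): mol = 0.89060; Si = 0.89060, O = 1.78120.
ΣO = 2.67847; factor = 6/ΣO = 2.24008.
Fe apfu = 0.08936 × 2.24008 = 0.200.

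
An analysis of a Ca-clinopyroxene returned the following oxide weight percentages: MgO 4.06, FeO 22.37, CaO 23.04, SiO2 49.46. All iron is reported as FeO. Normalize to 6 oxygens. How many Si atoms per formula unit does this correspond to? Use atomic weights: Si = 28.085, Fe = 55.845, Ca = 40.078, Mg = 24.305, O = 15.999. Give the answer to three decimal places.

MgO: 4.06/40.304 = 0.10073 mol → 0.10073 mol Mg, 0.10073 mol O.
FeO: 22.37/71.844 = 0.31137 mol → 0.31137 mol Fe, 0.31137 mol O.
CaO: 23.04/56.077 = 0.41086 mol → 0.41086 mol Ca, 0.41086 mol O.
SiO2: 49.46/60.083 = 0.82319 mol → 0.82319 mol Si, 1.64638 mol O.
Total oxygen = 2.46934 mol. Normalization factor = 6/2.46934 = 2.42980.
Si per 6 O = 0.82319 × 2.42980 = 2.000.

2.000 Si apfu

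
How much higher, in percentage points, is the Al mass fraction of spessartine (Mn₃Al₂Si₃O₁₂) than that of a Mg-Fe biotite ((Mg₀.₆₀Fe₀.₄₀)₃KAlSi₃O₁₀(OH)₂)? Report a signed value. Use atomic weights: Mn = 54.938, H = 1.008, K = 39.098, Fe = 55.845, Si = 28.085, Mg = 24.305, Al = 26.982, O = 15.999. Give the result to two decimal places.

4.97 percentage points

M(Mn₃Al₂Si₃O₁₂) = 495.021 g/mol, so wt% Al = 53.964/495.021 × 100 = 10.90%.
M((Mg₀.₆₀Fe₀.₄₀)₃KAlSi₃O₁₀(OH)₂) = 455.102 g/mol, so wt% Al = 26.982/455.102 × 100 = 5.93%.
10.90 − 5.93 = 4.97 pp.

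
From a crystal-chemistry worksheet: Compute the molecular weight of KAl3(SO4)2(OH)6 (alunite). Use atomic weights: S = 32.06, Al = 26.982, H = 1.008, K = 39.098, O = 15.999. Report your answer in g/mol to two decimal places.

414.20 g/mol

The formula mass is the sum 1(39.098) + 3(26.982) + 2(32.06) + 14(15.999) + 6(1.008).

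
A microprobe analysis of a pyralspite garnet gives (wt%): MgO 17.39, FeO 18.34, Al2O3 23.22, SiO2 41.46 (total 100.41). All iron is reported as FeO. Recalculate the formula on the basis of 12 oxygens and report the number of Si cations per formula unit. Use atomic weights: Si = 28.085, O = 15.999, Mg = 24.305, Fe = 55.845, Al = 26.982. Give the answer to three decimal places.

MgO (M=40.304): mol = 0.43147; Mg = 0.43147, O = 0.43147.
FeO (M=71.844): mol = 0.25528; Fe = 0.25528, O = 0.25528.
Al2O3 (M=101.961): mol = 0.22773; Al = 0.45546, O = 0.68319.
SiO2 (M=60.083): mol = 0.69005; Si = 0.69005, O = 1.38010.
ΣO = 2.75004; factor = 12/ΣO = 4.36357.
Si apfu = 0.69005 × 4.36357 = 3.011.

3.011 Si apfu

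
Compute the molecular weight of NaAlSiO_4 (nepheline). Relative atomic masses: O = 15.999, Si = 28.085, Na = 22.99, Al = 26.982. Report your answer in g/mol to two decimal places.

The formula mass is the sum 1×22.99 + 1×26.982 + 1×28.085 + 4×15.999.

142.05 g/mol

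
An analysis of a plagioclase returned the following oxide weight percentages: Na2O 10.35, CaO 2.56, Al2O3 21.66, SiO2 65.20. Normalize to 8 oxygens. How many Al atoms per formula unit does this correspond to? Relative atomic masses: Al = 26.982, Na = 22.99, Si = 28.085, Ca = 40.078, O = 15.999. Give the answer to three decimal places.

1.125 Al apfu

Na2O: 10.35/61.979 = 0.16699 mol → 0.33398 mol Na, 0.16699 mol O.
CaO: 2.56/56.077 = 0.04565 mol → 0.04565 mol Ca, 0.04565 mol O.
Al2O3: 21.66/101.961 = 0.21243 mol → 0.42486 mol Al, 0.63729 mol O.
SiO2: 65.20/60.083 = 1.08517 mol → 1.08517 mol Si, 2.17034 mol O.
Total oxygen = 3.02027 mol. Normalization factor = 8/3.02027 = 2.64877.
Al per 8 O = 0.42486 × 2.64877 = 1.125.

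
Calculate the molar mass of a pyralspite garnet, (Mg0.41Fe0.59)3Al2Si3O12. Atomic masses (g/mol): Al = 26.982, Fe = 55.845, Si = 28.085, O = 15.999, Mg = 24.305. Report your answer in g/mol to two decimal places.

458.95 g/mol

The formula mass is the sum 1.23(24.305) + 1.77(55.845) + 2(26.982) + 3(28.085) + 12(15.999).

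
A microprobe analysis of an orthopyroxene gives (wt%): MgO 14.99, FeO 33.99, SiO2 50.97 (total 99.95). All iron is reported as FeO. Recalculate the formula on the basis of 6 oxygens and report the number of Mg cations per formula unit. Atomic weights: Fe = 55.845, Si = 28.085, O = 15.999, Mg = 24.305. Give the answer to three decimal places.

0.878 Mg apfu

MgO (M=40.304): mol = 0.37192; Mg = 0.37192, O = 0.37192.
FeO (M=71.844): mol = 0.47311; Fe = 0.47311, O = 0.47311.
SiO2 (M=60.083): mol = 0.84833; Si = 0.84833, O = 1.69666.
ΣO = 2.54169; factor = 6/ΣO = 2.36063.
Mg apfu = 0.37192 × 2.36063 = 0.878.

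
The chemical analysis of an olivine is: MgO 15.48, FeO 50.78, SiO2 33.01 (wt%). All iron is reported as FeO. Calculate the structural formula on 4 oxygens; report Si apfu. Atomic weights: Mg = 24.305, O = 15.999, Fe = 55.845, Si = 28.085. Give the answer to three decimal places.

1.004 Si apfu

15.48 wt% MgO ÷ 40.304 g/mol = 0.38408 mol, giving 0.38408 Mg and 0.38408 O.
50.78 wt% FeO ÷ 71.844 g/mol = 0.70681 mol, giving 0.70681 Fe and 0.70681 O.
33.01 wt% SiO2 ÷ 60.083 g/mol = 0.54941 mol, giving 0.54941 Si and 1.09882 O.
Oxygen sums to 2.18971; scaling by 4/2.18971 = 1.82673 puts the formula on 4 O.
Si: 0.54941 × 1.82673 = 1.004 atoms per formula unit.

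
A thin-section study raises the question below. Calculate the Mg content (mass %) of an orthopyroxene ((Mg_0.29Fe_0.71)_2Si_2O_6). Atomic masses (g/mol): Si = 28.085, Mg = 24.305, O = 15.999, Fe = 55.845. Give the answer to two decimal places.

Molar mass of (Mg_0.29Fe_0.71)_2Si_2O_6: 0.58*24.305 + 1.42*55.845 + 2*28.085 + 6*15.999 = 245.561 g/mol.
Mass of Mg per formula unit: 0.58 × 24.305 = 14.097 g.
Weight fraction Mg = 14.097 / 245.561 = 0.0574.

5.74 mass %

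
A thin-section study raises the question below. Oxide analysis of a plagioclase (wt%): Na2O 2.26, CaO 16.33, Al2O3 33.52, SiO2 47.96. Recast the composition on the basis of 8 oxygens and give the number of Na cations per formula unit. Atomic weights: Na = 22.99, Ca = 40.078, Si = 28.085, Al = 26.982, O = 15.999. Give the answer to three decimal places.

0.200 Na apfu

Na2O (M=61.979): mol = 0.03646; Na = 0.07292, O = 0.03646.
CaO (M=56.077): mol = 0.29121; Ca = 0.29121, O = 0.29121.
Al2O3 (M=101.961): mol = 0.32875; Al = 0.65750, O = 0.98625.
SiO2 (M=60.083): mol = 0.79823; Si = 0.79823, O = 1.59646.
ΣO = 2.91038; factor = 8/ΣO = 2.74878.
Na apfu = 0.07292 × 2.74878 = 0.200.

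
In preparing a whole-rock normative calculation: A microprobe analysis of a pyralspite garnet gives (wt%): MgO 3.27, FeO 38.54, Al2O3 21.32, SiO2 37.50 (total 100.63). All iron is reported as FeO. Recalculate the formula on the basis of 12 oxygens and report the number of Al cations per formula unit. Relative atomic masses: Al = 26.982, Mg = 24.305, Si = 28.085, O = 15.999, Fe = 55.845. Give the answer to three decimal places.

2.013 Al apfu

MgO: 3.27/40.304 = 0.08113 mol → 0.08113 mol Mg, 0.08113 mol O.
FeO: 38.54/71.844 = 0.53644 mol → 0.53644 mol Fe, 0.53644 mol O.
Al2O3: 21.32/101.961 = 0.20910 mol → 0.41820 mol Al, 0.62730 mol O.
SiO2: 37.50/60.083 = 0.62414 mol → 0.62414 mol Si, 1.24828 mol O.
Total oxygen = 2.49315 mol. Normalization factor = 12/2.49315 = 4.81319.
Al per 12 O = 0.41820 × 4.81319 = 2.013.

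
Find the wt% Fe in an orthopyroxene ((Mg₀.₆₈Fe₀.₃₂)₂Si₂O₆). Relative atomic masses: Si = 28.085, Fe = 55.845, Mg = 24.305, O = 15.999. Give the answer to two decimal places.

16.18 weight percent

M((Mg₀.₆₈Fe₀.₃₂)₂Si₂O₆) = 220.960 g/mol.
Fe contributes 0.64 × 55.845 = 35.741 g per mole.
35.741/220.960 = 0.1618 → 16.18%.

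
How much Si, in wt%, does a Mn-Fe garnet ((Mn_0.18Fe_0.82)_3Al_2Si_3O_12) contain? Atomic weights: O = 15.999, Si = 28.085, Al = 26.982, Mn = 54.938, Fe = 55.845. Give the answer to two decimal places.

16.94 wt%

Formula mass = 0.54*54.938 + 2.46*55.845 + 2*26.982 + 3*28.085 + 12*15.999 = 497.252 g/mol, of which 84.255 g is Si.
So Si makes up 84.255/497.252 = 0.1694 of the mass, i.e. 16.94%.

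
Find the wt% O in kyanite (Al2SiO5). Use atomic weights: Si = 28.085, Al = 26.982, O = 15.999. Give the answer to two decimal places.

M(Al2SiO5) = 162.044 g/mol.
O contributes 5 × 15.999 = 79.995 g per mole.
79.995/162.044 = 0.4937 → 49.37%.

49.37 weight percent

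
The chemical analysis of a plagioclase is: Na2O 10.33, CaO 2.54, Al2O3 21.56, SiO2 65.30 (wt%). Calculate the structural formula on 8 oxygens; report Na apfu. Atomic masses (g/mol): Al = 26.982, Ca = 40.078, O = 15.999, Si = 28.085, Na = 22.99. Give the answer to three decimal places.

0.883 Na apfu

10.33 wt% Na2O ÷ 61.979 g/mol = 0.16667 mol, giving 0.33334 Na and 0.16667 O.
2.54 wt% CaO ÷ 56.077 g/mol = 0.04529 mol, giving 0.04529 Ca and 0.04529 O.
21.56 wt% Al2O3 ÷ 101.961 g/mol = 0.21145 mol, giving 0.42290 Al and 0.63435 O.
65.30 wt% SiO2 ÷ 60.083 g/mol = 1.08683 mol, giving 1.08683 Si and 2.17366 O.
Oxygen sums to 3.01997; scaling by 8/3.01997 = 2.64903 puts the formula on 8 O.
Na: 0.33334 × 2.64903 = 0.883 atoms per formula unit.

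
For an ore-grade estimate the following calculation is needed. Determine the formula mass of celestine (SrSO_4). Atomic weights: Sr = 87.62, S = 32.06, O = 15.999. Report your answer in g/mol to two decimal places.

183.68 g/mol

Sr: 1 × 87.62 = 87.6200
S: 1 × 32.06 = 32.0600
O: 4 × 15.999 = 63.9960
Summing the contributions gives the formula mass.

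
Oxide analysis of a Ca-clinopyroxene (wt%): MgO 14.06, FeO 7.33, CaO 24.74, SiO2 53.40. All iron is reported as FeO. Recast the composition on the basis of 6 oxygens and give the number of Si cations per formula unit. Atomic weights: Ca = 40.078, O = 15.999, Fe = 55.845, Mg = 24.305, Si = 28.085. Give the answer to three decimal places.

1.998 Si apfu

14.06 wt% MgO ÷ 40.304 g/mol = 0.34885 mol, giving 0.34885 Mg and 0.34885 O.
7.33 wt% FeO ÷ 71.844 g/mol = 0.10203 mol, giving 0.10203 Fe and 0.10203 O.
24.74 wt% CaO ÷ 56.077 g/mol = 0.44118 mol, giving 0.44118 Ca and 0.44118 O.
53.40 wt% SiO2 ÷ 60.083 g/mol = 0.88877 mol, giving 0.88877 Si and 1.77754 O.
Oxygen sums to 2.66960; scaling by 6/2.66960 = 2.24753 puts the formula on 6 O.
Si: 0.88877 × 2.24753 = 1.998 atoms per formula unit.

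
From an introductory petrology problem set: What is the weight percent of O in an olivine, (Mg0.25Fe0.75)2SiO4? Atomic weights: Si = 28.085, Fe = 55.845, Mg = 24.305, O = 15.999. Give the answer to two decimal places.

34.04 weight percent

Molar mass of (Mg0.25Fe0.75)2SiO4: 0.50*24.305 + 1.50*55.845 + 1*28.085 + 4*15.999 = 188.001 g/mol.
Mass of O per formula unit: 4 × 15.999 = 63.996 g.
Weight fraction O = 63.996 / 188.001 = 0.3404.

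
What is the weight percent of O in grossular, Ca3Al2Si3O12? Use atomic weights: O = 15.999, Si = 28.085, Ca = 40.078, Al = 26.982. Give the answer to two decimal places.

Molar mass of Ca3Al2Si3O12: 3·40.078 + 2·26.982 + 3·28.085 + 12·15.999 = 450.441 g/mol.
Mass of O per formula unit: 12 × 15.999 = 191.988 g.
Weight fraction O = 191.988 / 450.441 = 0.4262.

42.62 mass %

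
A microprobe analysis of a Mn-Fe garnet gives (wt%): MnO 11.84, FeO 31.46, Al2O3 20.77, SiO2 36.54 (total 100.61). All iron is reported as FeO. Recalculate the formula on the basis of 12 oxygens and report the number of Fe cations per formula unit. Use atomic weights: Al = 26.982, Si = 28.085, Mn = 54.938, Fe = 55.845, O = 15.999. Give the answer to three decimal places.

2.160 Fe apfu

11.84 wt% MnO ÷ 70.937 g/mol = 0.16691 mol, giving 0.16691 Mn and 0.16691 O.
31.46 wt% FeO ÷ 71.844 g/mol = 0.43789 mol, giving 0.43789 Fe and 0.43789 O.
20.77 wt% Al2O3 ÷ 101.961 g/mol = 0.20371 mol, giving 0.40742 Al and 0.61113 O.
36.54 wt% SiO2 ÷ 60.083 g/mol = 0.60816 mol, giving 0.60816 Si and 1.21632 O.
Oxygen sums to 2.43225; scaling by 12/2.43225 = 4.93370 puts the formula on 12 O.
Fe: 0.43789 × 4.93370 = 2.160 atoms per formula unit.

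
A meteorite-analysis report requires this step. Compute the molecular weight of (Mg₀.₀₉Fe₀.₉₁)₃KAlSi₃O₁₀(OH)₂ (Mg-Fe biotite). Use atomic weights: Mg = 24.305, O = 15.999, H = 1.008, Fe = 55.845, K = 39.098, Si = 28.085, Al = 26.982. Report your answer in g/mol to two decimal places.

503.36 g/mol

M = 0.27(24.305) + 2.73(55.845) + 1(39.098) + 1(26.982) + 3(28.085) + 12(15.999) + 2(1.008)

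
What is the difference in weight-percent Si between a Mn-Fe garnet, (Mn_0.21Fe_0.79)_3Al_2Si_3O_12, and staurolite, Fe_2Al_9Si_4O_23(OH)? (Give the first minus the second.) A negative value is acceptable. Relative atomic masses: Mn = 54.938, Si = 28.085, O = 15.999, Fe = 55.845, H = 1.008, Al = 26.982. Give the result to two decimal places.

3.76 percentage points

M((Mn_0.21Fe_0.79)_3Al_2Si_3O_12) = 497.171 g/mol, so wt% Si = 84.255/497.171 × 100 = 16.95%.
M(Fe_2Al_9Si_4O_23(OH)) = 851.852 g/mol, so wt% Si = 112.340/851.852 × 100 = 13.19%.
16.95 − 13.19 = 3.76 pp.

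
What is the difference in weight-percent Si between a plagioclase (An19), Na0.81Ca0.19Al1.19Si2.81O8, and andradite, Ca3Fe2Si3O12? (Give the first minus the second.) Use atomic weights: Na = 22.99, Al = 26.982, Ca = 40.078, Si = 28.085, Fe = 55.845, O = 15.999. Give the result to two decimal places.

13.17 percentage points

Si in Na0.81Ca0.19Al1.19Si2.81O8: molar mass 265.256 g/mol; 2.81×28.085 = 78.919 g → 29.75 wt%.
Si in Ca3Fe2Si3O12: molar mass 508.167 g/mol; 3×28.085 = 84.255 g → 16.58 wt%.
Difference = 29.75 − 16.58 = 13.17 percentage points.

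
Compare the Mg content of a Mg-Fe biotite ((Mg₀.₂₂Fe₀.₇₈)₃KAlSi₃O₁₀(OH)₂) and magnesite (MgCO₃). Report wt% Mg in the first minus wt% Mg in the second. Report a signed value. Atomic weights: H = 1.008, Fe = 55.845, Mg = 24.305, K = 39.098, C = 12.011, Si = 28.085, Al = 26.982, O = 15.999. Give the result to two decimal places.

M((Mg₀.₂₂Fe₀.₇₈)₃KAlSi₃O₁₀(OH)₂) = 491.058 g/mol, so wt% Mg = 16.041/491.058 × 100 = 3.27%.
M(MgCO₃) = 84.313 g/mol, so wt% Mg = 24.305/84.313 × 100 = 28.83%.
3.27 − 28.83 = -25.56 pp.

-25.56 percentage points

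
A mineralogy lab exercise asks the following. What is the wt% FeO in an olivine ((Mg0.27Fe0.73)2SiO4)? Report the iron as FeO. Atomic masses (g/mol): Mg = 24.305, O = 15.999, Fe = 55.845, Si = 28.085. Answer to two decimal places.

Molar mass of (Mg0.27Fe0.73)2SiO4 = 0.54·24.305 + 1.46·55.845 + 1·28.085 + 4·15.999 = 186.739 g/mol.
Each formula unit contains 1.46 Fe, equivalent to 1.46/1 = 1.4600 mol FeO.
M(FeO) = 1×55.845 + 1×15.999 = 71.844 g/mol.
Mass of FeO per formula unit = 1.4600 × 71.844 = 104.892 g.
FeO wt% = 104.892 / 186.739 × 100 = 56.17%.

56.17 wt%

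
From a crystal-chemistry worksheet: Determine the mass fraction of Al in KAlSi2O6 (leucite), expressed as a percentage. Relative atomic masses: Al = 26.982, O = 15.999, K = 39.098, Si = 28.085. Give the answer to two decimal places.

12.36 wt%

M(KAlSi2O6) = 218.244 g/mol.
Al contributes 1 × 26.982 = 26.982 g per mole.
26.982/218.244 = 0.1236 → 12.36%.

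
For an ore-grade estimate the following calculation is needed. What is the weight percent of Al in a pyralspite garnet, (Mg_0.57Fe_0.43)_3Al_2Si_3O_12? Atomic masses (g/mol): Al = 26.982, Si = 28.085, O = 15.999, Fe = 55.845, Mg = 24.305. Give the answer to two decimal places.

12.16 wt%

M((Mg_0.57Fe_0.43)_3Al_2Si_3O_12) = 443.809 g/mol.
Al contributes 2 × 26.982 = 53.964 g per mole.
53.964/443.809 = 0.1216 → 12.16%.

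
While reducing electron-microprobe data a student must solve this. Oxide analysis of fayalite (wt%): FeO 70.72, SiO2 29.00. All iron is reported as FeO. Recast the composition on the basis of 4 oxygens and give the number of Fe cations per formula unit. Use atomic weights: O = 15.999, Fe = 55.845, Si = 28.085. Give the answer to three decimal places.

2.020 Fe apfu

FeO: 70.72/71.844 = 0.98435 mol → 0.98435 mol Fe, 0.98435 mol O.
SiO2: 29.00/60.083 = 0.48267 mol → 0.48267 mol Si, 0.96534 mol O.
Total oxygen = 1.94969 mol. Normalization factor = 4/1.94969 = 2.05161.
Fe per 4 O = 0.98435 × 2.05161 = 2.020.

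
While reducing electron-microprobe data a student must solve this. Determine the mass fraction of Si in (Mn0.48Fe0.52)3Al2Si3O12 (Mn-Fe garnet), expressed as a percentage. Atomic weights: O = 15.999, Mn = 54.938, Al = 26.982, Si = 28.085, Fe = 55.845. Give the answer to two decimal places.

16.97 wt%

Molar mass of (Mn0.48Fe0.52)3Al2Si3O12: 1.44*54.938 + 1.56*55.845 + 2*26.982 + 3*28.085 + 12*15.999 = 496.436 g/mol.
Mass of Si per formula unit: 3 × 28.085 = 84.255 g.
Weight fraction Si = 84.255 / 496.436 = 0.1697.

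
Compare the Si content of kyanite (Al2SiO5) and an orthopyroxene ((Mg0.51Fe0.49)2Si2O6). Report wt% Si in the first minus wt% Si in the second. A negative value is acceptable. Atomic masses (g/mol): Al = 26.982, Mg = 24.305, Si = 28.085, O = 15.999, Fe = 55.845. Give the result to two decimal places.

Si in Al2SiO5: molar mass 162.044 g/mol; 1×28.085 = 28.085 g → 17.33 wt%.
Si in (Mg0.51Fe0.49)2Si2O6: molar mass 231.683 g/mol; 2×28.085 = 56.170 g → 24.24 wt%.
Difference = 17.33 − 24.24 = -6.91 percentage points.

-6.91 percentage points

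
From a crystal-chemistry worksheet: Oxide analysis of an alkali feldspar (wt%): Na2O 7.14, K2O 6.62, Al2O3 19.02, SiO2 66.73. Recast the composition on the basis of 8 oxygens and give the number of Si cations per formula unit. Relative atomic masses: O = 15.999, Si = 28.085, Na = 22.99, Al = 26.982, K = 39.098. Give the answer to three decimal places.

2.995 Si apfu

Na2O (M=61.979): mol = 0.11520; Na = 0.23040, O = 0.11520.
K2O (M=94.195): mol = 0.07028; K = 0.14056, O = 0.07028.
Al2O3 (M=101.961): mol = 0.18654; Al = 0.37308, O = 0.55962.
SiO2 (M=60.083): mol = 1.11063; Si = 1.11063, O = 2.22126.
ΣO = 2.96636; factor = 8/ΣO = 2.69691.
Si apfu = 1.11063 × 2.69691 = 2.995.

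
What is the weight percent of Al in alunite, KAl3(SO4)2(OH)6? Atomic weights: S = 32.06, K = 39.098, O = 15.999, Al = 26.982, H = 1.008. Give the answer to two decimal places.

19.54 wt%

M(KAl3(SO4)2(OH)6) = 414.198 g/mol.
Al contributes 3 × 26.982 = 80.946 g per mole.
80.946/414.198 = 0.1954 → 19.54%.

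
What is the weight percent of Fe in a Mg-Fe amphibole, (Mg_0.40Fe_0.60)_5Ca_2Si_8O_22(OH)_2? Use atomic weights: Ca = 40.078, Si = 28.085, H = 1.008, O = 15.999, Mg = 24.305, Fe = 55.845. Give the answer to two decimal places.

18.47 weight percent

M((Mg_0.40Fe_0.60)_5Ca_2Si_8O_22(OH)_2) = 906.973 g/mol.
Fe contributes 3 × 55.845 = 167.535 g per mole.
167.535/906.973 = 0.1847 → 18.47%.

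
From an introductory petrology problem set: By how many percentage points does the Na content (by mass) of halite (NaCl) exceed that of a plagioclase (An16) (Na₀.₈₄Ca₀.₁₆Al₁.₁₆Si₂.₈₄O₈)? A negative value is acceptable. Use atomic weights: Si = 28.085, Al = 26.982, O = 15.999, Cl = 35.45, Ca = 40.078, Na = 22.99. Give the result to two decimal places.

32.05 percentage points

First mineral: 22.990 g Na in 58.440 g formula = 39.34 wt% Na.
Second mineral: 19.312 g Na in 264.777 g formula = 7.29 wt% Na.
39.34% − 7.29% gives a difference of 32.05 percentage points.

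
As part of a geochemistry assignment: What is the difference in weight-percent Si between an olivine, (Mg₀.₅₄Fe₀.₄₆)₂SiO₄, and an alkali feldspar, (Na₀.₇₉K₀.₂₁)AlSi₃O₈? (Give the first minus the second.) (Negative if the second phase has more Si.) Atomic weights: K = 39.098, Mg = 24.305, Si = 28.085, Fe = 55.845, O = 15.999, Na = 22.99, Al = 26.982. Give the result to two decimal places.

Si in (Mg₀.₅₄Fe₀.₄₆)₂SiO₄: molar mass 169.708 g/mol; 1×28.085 = 28.085 g → 16.55 wt%.
Si in (Na₀.₇₉K₀.₂₁)AlSi₃O₈: molar mass 265.602 g/mol; 3×28.085 = 84.255 g → 31.72 wt%.
Difference = 16.55 − 31.72 = -15.17 percentage points.

-15.17 percentage points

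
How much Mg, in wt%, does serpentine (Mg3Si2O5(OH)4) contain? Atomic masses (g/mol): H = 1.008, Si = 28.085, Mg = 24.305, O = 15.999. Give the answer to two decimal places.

Molar mass of Mg3Si2O5(OH)4: 3*24.305 + 2*28.085 + 9*15.999 + 4*1.008 = 277.108 g/mol.
Mass of Mg per formula unit: 3 × 24.305 = 72.915 g.
Weight fraction Mg = 72.915 / 277.108 = 0.2631.

26.31 wt%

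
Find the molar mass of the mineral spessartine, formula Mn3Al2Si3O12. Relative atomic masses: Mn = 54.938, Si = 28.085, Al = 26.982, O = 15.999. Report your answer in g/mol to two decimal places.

Mn: 3 × 54.938 = 164.8140
Al: 2 × 26.982 = 53.9640
Si: 3 × 28.085 = 84.2550
O: 12 × 15.999 = 191.9880
Summing the contributions gives the formula mass.

495.02 g/mol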